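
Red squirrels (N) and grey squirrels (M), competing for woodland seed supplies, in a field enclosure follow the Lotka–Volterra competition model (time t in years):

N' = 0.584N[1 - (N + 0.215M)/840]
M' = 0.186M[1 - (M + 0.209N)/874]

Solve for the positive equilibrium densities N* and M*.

N* ≈ 683, M* ≈ 731

Setting both brackets to zero gives the nullclines N + 0.215M = 840 and 0.209N + M = 874.
Substituting M = 874 - 0.209N into the first: N(1 - 0.215·0.209) = 840 - 0.215·874.
So N* = 652/0.955 = 683, and then M* = 874 - 0.209·683 = 731.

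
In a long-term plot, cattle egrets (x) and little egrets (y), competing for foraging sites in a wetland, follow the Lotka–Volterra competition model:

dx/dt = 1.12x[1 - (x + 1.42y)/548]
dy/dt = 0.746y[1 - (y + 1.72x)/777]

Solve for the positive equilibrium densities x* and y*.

Setting both brackets to zero gives the nullclines x + 1.42y = 548 and 1.72x + y = 777.
Substituting y = 777 - 1.72x into the first: x(1 - 1.42·1.72) = 548 - 1.42·777.
So x* = -555/-1.44 = 385, and then y* = 777 - 1.72·385 = 115.

x* ≈ 385, y* ≈ 115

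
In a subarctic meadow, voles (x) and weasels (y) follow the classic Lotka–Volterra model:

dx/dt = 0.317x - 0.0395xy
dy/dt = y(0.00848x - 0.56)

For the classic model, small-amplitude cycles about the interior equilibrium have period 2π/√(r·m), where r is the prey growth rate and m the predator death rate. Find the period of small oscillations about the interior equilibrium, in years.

T ≈ 14.9 years

Here r = 0.317 and m = 0.56, so r·m = 0.178.
ω = √0.178 = 0.421 per year, hence T = 2π/ω ≈ 14.9 years.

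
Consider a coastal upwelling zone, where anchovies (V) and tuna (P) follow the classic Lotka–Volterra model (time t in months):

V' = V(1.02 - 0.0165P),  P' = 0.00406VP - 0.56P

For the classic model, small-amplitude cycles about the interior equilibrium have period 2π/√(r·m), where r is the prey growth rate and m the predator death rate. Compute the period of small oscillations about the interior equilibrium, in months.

T ≈ 8.31 months

Here r = 1.02 and m = 0.56, so r·m = 0.571.
ω = √0.571 = 0.756 per month, hence T = 2π/ω ≈ 8.31 months.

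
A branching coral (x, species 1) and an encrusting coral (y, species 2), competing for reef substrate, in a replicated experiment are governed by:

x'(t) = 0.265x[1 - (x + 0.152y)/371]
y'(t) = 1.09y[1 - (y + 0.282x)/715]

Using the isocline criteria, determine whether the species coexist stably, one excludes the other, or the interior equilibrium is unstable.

Compare the nullcline intercepts: K1/α12 = 371/0.152 = 2440 > K2 = 715; K2/α21 = 715/0.282 = 2540 > K1 = 371.
Since both inequalities hold, each species can invade when rare, so the interior equilibrium is stable.

stable coexistence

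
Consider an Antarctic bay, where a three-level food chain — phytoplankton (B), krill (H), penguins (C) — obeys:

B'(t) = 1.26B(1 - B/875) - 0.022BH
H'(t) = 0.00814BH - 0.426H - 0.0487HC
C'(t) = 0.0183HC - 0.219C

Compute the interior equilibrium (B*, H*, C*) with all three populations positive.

B* ≈ 692, H* ≈ 12, C* ≈ 107

From dC/dt = 0: 0.0183H* = 0.219, so H* = 12.
From dB/dt = 0: 1.26(1 - B*/875) = 0.022·12, giving B* = 875·(1 - 0.209) = 692.
From dH/dt = 0: 0.00814·692 - 0.426 = 0.0487C*, so C* = 5.21/0.0487 = 107.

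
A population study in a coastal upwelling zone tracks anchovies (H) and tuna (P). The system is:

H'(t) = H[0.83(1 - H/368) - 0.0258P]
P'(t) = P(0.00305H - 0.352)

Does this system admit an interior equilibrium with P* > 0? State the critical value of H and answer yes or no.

Threshold H = 115; K > 115, so yes, the predator persists.

The predator equation gives dP/dt > 0 only when H > 0.352/0.00305 = 115.
Without the predator, H → K = 368. Since 368 > 115, the predator can invade and persist.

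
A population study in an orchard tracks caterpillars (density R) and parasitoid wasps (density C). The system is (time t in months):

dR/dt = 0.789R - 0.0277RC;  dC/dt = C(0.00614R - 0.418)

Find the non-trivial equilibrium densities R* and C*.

R* ≈ 68.1, C* ≈ 28.5

Set dC/dt = 0 with C > 0: 0.00614R - 0.418 = 0, so R* = 0.418/0.00614 = 68.1.
Set dR/dt = 0 with R > 0: 0.789 - 0.0277C = 0, so C* = 0.789/0.0277 = 28.5.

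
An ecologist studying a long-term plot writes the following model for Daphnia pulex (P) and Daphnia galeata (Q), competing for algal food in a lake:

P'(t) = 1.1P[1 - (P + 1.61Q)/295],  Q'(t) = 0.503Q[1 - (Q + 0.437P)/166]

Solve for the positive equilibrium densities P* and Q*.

Setting both brackets to zero gives the nullclines P + 1.61Q = 295 and 0.437P + Q = 166.
Substituting Q = 166 - 0.437P into the first: P(1 - 1.61·0.437) = 295 - 1.61·166.
So P* = 27.7/0.296 = 93.6, and then Q* = 166 - 0.437·93.6 = 125.

P* ≈ 93.6, Q* ≈ 125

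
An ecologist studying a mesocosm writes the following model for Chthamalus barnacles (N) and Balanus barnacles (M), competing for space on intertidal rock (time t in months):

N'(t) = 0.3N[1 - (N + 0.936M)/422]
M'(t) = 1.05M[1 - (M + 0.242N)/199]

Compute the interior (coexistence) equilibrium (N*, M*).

Setting both brackets to zero gives the nullclines N + 0.936M = 422 and 0.242N + M = 199.
Substituting M = 199 - 0.242N into the first: N(1 - 0.936·0.242) = 422 - 0.936·199.
So N* = 236/0.773 = 305, and then M* = 199 - 0.242·305 = 125.

N* ≈ 305, M* ≈ 125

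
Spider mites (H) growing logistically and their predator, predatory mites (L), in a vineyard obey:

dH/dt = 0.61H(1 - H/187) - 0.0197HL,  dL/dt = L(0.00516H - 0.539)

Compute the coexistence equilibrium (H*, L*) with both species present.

H* ≈ 104, L* ≈ 13.7

From dL/dt = 0 with L > 0: 0.00516H* = 0.539, so H* = 104.
Substitute into dH/dt = 0: 0.61(1 - 104/187) = 0.0197L*.
The bracket is 0.441, giving L* = 0.269/0.0197 = 13.7.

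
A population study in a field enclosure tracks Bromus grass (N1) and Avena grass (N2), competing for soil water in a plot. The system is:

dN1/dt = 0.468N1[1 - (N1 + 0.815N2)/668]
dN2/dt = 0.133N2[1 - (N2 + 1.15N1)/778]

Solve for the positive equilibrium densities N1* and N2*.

N1* ≈ 541, N2* ≈ 156

Setting both brackets to zero gives the nullclines N1 + 0.815N2 = 668 and 1.15N1 + N2 = 778.
Substituting N2 = 778 - 1.15N1 into the first: N1(1 - 0.815·1.15) = 668 - 0.815·778.
So N1* = 33.9/0.0628 = 541, and then N2* = 778 - 1.15·541 = 156.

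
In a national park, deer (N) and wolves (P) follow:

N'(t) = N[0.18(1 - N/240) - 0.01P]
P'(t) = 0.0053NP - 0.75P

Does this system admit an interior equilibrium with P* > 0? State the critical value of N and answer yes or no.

The predator equation gives dP/dt > 0 only when N > 0.75/0.0053 = 142.
Without the predator, N → K = 240. Since 240 > 142, the predator can invade and persist.

Threshold N = 142; K > 142, so yes, the predator persists.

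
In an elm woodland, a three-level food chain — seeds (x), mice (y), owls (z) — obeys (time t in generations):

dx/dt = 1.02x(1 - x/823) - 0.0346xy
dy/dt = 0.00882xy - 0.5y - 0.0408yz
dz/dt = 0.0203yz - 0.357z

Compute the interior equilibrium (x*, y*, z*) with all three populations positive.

x* ≈ 332, y* ≈ 17.6, z* ≈ 59.5

From dz/dt = 0: 0.0203y* = 0.357, so y* = 17.6.
From dx/dt = 0: 1.02(1 - x*/823) = 0.0346·17.6, giving x* = 823·(1 - 0.597) = 332.
From dy/dt = 0: 0.00882·332 - 0.5 = 0.0408z*, so z* = 2.43/0.0408 = 59.5.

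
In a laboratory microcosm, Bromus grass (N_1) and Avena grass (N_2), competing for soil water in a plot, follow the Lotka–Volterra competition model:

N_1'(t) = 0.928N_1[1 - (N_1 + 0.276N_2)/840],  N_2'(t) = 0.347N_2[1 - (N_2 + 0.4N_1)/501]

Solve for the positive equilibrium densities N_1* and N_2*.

Setting both brackets to zero gives the nullclines N_1 + 0.276N_2 = 840 and 0.4N_1 + N_2 = 501.
Substituting N_2 = 501 - 0.4N_1 into the first: N_1(1 - 0.276·0.4) = 840 - 0.276·501.
So N_1* = 702/0.89 = 789, and then N_2* = 501 - 0.4·789 = 185.

N_1* ≈ 789, N_2* ≈ 185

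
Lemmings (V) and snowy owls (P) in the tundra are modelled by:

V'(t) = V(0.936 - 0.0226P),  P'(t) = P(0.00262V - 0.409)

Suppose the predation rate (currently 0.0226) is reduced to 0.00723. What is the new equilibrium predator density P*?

At the interior fixed point, setting dV/dt = 0 with V > 0 fixes P* = (prey growth rate)/(VP coefficient) — independent of the other coefficients.
With the change, P* = 0.936/0.00723 = 129; it rises from 41.4.

P* ≈ 129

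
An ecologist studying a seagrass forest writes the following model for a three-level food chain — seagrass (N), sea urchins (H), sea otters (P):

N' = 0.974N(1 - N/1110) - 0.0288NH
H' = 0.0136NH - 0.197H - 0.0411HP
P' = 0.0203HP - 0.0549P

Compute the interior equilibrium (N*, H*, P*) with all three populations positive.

From dP/dt = 0: 0.0203H* = 0.0549, so H* = 2.7.
From dN/dt = 0: 0.974(1 - N*/1110) = 0.0288·2.7, giving N* = 1110·(1 - 0.08) = 1020.
From dH/dt = 0: 0.0136·1020 - 0.197 = 0.0411P*, so P* = 13.7/0.0411 = 333.

N* ≈ 1020, H* ≈ 2.7, P* ≈ 333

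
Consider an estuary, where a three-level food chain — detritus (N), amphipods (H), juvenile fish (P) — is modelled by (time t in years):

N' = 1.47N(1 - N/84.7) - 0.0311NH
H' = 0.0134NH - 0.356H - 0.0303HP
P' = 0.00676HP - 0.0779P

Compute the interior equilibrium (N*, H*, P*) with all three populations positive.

From dP/dt = 0: 0.00676H* = 0.0779, so H* = 11.5.
From dN/dt = 0: 1.47(1 - N*/84.7) = 0.0311·11.5, giving N* = 84.7·(1 - 0.244) = 64.1.
From dH/dt = 0: 0.0134·64.1 - 0.356 = 0.0303P*, so P* = 0.502/0.0303 = 16.6.

N* ≈ 64.1, H* ≈ 11.5, P* ≈ 16.6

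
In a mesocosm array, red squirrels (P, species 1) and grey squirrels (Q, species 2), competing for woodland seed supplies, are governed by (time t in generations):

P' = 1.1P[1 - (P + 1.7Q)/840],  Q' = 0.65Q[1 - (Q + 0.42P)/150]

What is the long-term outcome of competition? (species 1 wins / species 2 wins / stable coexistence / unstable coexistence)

species 1 excludes species 2

Compare the nullcline intercepts: K1/α12 = 840/1.7 = 494 > K2 = 150; K2/α21 = 150/0.42 = 357 < K1 = 840.
Since the inequalities point opposite ways, species 1 can invade but species 2 cannot.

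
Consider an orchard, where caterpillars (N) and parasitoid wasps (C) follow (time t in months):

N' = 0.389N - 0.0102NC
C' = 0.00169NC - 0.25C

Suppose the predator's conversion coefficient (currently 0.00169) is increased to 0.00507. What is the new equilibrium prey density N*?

N* ≈ 49.3

At the interior fixed point, setting dC/dt = 0 with C > 0 fixes N* = (predator death rate)/(NC coefficient) — independent of the other coefficients.
With the change, N* = 0.25/0.00507 = 49.3; it falls from 148.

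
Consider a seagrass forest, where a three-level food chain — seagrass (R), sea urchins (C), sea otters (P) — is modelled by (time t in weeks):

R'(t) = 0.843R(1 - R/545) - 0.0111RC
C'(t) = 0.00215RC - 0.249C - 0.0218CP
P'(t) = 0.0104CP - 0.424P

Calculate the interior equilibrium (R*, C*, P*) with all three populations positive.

From dP/dt = 0: 0.0104C* = 0.424, so C* = 40.8.
From dR/dt = 0: 0.843(1 - R*/545) = 0.0111·40.8, giving R* = 545·(1 - 0.537) = 252.
From dC/dt = 0: 0.00215·252 - 0.249 = 0.0218P*, so P* = 0.294/0.0218 = 13.5.

R* ≈ 252, C* ≈ 40.8, P* ≈ 13.5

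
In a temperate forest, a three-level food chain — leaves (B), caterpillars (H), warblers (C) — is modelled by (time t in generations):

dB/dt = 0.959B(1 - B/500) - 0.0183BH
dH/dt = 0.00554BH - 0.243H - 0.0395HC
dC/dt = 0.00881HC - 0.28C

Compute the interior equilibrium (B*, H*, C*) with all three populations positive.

B* ≈ 197, H* ≈ 31.8, C* ≈ 21.4

From dC/dt = 0: 0.00881H* = 0.28, so H* = 31.8.
From dB/dt = 0: 0.959(1 - B*/500) = 0.0183·31.8, giving B* = 500·(1 - 0.606) = 197.
From dH/dt = 0: 0.00554·197 - 0.243 = 0.0395C*, so C* = 0.847/0.0395 = 21.4.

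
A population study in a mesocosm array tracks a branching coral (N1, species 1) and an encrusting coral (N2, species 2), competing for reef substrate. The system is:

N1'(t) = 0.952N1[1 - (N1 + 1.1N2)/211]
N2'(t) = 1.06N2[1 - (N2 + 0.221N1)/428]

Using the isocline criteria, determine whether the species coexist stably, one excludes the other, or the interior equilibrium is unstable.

Compare the nullcline intercepts: K1/α12 = 211/1.1 = 192 < K2 = 428; K2/α21 = 428/0.221 = 1940 > K1 = 211.
Since the inequalities point opposite ways, species 2 can invade but species 1 cannot.

species 2 excludes species 1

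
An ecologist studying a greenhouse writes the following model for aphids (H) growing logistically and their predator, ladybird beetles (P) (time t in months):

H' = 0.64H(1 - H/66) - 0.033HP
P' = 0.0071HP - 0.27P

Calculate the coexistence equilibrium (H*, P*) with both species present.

H* ≈ 38, P* ≈ 8.22

From dP/dt = 0 with P > 0: 0.0071H* = 0.27, so H* = 38.
Substitute into dH/dt = 0: 0.64(1 - 38/66) = 0.033P*.
The bracket is 0.424, giving P* = 0.271/0.033 = 8.22.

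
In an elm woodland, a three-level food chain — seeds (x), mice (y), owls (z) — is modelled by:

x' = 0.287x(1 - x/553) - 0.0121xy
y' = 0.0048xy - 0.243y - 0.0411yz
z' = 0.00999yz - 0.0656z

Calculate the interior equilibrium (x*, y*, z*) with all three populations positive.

From dz/dt = 0: 0.00999y* = 0.0656, so y* = 6.57.
From dx/dt = 0: 0.287(1 - x*/553) = 0.0121·6.57, giving x* = 553·(1 - 0.277) = 400.
From dy/dt = 0: 0.0048·400 - 0.243 = 0.0411z*, so z* = 1.68/0.0411 = 40.8.

x* ≈ 400, y* ≈ 6.57, z* ≈ 40.8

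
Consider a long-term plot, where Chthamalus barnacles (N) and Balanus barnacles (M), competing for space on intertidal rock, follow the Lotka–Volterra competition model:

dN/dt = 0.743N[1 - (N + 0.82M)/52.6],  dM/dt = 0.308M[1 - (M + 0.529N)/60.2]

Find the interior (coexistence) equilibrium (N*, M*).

Setting both brackets to zero gives the nullclines N + 0.82M = 52.6 and 0.529N + M = 60.2.
Substituting M = 60.2 - 0.529N into the first: N(1 - 0.82·0.529) = 52.6 - 0.82·60.2.
So N* = 3.24/0.566 = 5.72, and then M* = 60.2 - 0.529·5.72 = 57.2.

N* ≈ 5.72, M* ≈ 57.2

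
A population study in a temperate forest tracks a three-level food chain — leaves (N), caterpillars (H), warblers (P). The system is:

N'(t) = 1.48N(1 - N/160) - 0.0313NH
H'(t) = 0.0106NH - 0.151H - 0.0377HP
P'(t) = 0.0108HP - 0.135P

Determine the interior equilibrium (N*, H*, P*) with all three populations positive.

From dP/dt = 0: 0.0108H* = 0.135, so H* = 12.5.
From dN/dt = 0: 1.48(1 - N*/160) = 0.0313·12.5, giving N* = 160·(1 - 0.264) = 118.
From dH/dt = 0: 0.0106·118 - 0.151 = 0.0377P*, so P* = 1.1/0.0377 = 29.1.

N* ≈ 118, H* ≈ 12.5, P* ≈ 29.1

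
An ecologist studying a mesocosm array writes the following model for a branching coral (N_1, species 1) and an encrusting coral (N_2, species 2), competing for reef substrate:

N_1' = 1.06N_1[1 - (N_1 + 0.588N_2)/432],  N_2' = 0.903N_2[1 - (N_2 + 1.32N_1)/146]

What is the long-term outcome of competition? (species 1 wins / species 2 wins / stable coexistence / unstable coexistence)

Compare the nullcline intercepts: K1/α12 = 432/0.588 = 735 > K2 = 146; K2/α21 = 146/1.32 = 111 < K1 = 432.
Since the inequalities point opposite ways, species 1 can invade but species 2 cannot.

species 1 excludes species 2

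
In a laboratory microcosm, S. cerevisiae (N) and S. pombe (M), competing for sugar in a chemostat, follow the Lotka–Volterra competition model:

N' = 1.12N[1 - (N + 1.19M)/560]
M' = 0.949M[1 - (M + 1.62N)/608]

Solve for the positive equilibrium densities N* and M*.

N* ≈ 176, M* ≈ 322

Setting both brackets to zero gives the nullclines N + 1.19M = 560 and 1.62N + M = 608.
Substituting M = 608 - 1.62N into the first: N(1 - 1.19·1.62) = 560 - 1.19·608.
So N* = -164/-0.928 = 176, and then M* = 608 - 1.62·176 = 322.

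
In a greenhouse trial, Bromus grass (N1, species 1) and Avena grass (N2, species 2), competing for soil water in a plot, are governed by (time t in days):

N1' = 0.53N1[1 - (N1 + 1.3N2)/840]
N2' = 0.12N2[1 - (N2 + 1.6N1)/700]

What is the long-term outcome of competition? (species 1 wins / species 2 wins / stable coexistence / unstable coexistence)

unstable coexistence (outcome depends on initial conditions)

Compare the nullcline intercepts: K1/α12 = 840/1.3 = 646 < K2 = 700; K2/α21 = 700/1.6 = 438 < K1 = 840.
Since both are reversed, neither can invade when rare; the interior point is a saddle.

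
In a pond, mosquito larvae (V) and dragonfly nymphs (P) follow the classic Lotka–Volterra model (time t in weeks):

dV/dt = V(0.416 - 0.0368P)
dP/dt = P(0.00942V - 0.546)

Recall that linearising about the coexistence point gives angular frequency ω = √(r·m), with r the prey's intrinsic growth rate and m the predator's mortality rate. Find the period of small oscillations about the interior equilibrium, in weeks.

T ≈ 13.2 weeks

Here r = 0.416 and m = 0.546, so r·m = 0.227.
ω = √0.227 = 0.477 per week, hence T = 2π/ω ≈ 13.2 weeks.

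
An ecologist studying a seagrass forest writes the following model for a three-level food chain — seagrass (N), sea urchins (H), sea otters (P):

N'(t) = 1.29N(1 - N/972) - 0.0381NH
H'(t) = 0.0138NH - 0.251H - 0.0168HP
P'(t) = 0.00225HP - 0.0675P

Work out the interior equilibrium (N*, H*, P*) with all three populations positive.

From dP/dt = 0: 0.00225H* = 0.0675, so H* = 30.
From dN/dt = 0: 1.29(1 - N*/972) = 0.0381·30, giving N* = 972·(1 - 0.886) = 111.
From dH/dt = 0: 0.0138·111 - 0.251 = 0.0168P*, so P* = 1.28/0.0168 = 76.

N* ≈ 111, H* ≈ 30, P* ≈ 76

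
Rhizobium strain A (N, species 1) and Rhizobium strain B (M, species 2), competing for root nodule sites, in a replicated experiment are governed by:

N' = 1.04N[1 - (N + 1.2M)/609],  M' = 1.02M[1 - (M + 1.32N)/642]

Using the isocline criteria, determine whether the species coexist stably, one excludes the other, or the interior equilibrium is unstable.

Compare the nullcline intercepts: K1/α12 = 609/1.2 = 508 < K2 = 642; K2/α21 = 642/1.32 = 486 < K1 = 609.
Since both are reversed, neither can invade when rare; the interior point is a saddle.

unstable coexistence (outcome depends on initial conditions)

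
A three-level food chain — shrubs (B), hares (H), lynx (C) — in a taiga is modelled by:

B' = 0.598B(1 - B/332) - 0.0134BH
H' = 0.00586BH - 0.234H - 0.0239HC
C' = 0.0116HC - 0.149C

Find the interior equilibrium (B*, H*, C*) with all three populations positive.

B* ≈ 236, H* ≈ 12.8, C* ≈ 48.2

From dC/dt = 0: 0.0116H* = 0.149, so H* = 12.8.
From dB/dt = 0: 0.598(1 - B*/332) = 0.0134·12.8, giving B* = 332·(1 - 0.288) = 236.
From dH/dt = 0: 0.00586·236 - 0.234 = 0.0239C*, so C* = 1.15/0.0239 = 48.2.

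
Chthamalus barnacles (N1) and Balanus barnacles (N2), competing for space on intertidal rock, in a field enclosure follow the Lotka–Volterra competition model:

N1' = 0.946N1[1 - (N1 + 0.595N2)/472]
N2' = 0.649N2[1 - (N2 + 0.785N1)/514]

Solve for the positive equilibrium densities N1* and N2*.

Setting both brackets to zero gives the nullclines N1 + 0.595N2 = 472 and 0.785N1 + N2 = 514.
Substituting N2 = 514 - 0.785N1 into the first: N1(1 - 0.595·0.785) = 472 - 0.595·514.
So N1* = 166/0.533 = 312, and then N2* = 514 - 0.785·312 = 269.

N1* ≈ 312, N2* ≈ 269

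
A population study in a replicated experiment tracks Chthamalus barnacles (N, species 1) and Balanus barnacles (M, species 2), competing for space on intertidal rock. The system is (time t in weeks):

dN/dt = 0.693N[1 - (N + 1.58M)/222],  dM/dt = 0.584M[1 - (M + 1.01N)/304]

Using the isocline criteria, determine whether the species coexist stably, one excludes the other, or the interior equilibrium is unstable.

species 2 excludes species 1

Compare the nullcline intercepts: K1/α12 = 222/1.58 = 141 < K2 = 304; K2/α21 = 304/1.01 = 301 > K1 = 222.
Since the inequalities point opposite ways, species 2 can invade but species 1 cannot.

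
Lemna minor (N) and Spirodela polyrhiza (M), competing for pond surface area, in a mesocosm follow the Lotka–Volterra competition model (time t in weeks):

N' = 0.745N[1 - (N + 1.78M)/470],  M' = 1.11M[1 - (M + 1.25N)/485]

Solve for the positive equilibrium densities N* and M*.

Setting both brackets to zero gives the nullclines N + 1.78M = 470 and 1.25N + M = 485.
Substituting M = 485 - 1.25N into the first: N(1 - 1.78·1.25) = 470 - 1.78·485.
So N* = -393/-1.23 = 321, and then M* = 485 - 1.25·321 = 83.7.

N* ≈ 321, M* ≈ 83.7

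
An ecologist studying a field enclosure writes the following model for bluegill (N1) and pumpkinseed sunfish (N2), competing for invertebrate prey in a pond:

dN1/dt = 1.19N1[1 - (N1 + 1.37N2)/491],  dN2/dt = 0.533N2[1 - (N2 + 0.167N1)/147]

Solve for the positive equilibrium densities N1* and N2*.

N1* ≈ 376, N2* ≈ 84.3

Setting both brackets to zero gives the nullclines N1 + 1.37N2 = 491 and 0.167N1 + N2 = 147.
Substituting N2 = 147 - 0.167N1 into the first: N1(1 - 1.37·0.167) = 491 - 1.37·147.
So N1* = 290/0.771 = 376, and then N2* = 147 - 0.167·376 = 84.3.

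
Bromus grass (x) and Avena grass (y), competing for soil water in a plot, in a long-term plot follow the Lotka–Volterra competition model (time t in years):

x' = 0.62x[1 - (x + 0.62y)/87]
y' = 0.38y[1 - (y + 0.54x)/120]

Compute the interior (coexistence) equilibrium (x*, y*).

x* ≈ 18.9, y* ≈ 110

Setting both brackets to zero gives the nullclines x + 0.62y = 87 and 0.54x + y = 120.
Substituting y = 120 - 0.54x into the first: x(1 - 0.62·0.54) = 87 - 0.62·120.
So x* = 12.6/0.665 = 18.9, and then y* = 120 - 0.54·18.9 = 110.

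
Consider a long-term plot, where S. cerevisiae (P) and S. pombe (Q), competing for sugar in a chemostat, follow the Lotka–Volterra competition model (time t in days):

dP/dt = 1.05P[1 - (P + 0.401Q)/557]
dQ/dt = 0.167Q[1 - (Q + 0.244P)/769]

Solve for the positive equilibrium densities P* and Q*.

Setting both brackets to zero gives the nullclines P + 0.401Q = 557 and 0.244P + Q = 769.
Substituting Q = 769 - 0.244P into the first: P(1 - 0.401·0.244) = 557 - 0.401·769.
So P* = 249/0.902 = 276, and then Q* = 769 - 0.244·276 = 702.

P* ≈ 276, Q* ≈ 702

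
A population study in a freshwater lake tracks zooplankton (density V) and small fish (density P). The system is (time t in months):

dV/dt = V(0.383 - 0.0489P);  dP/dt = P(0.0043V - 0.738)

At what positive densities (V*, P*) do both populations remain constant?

Set dP/dt = 0 with P > 0: 0.0043V - 0.738 = 0, so V* = 0.738/0.0043 = 172.
Set dV/dt = 0 with V > 0: 0.383 - 0.0489P = 0, so P* = 0.383/0.0489 = 7.83.

V* ≈ 172, P* ≈ 7.83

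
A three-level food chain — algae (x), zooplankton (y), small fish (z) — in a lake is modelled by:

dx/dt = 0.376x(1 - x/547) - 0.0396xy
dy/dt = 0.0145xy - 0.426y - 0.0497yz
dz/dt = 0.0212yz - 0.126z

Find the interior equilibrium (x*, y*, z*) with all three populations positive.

From dz/dt = 0: 0.0212y* = 0.126, so y* = 5.94.
From dx/dt = 0: 0.376(1 - x*/547) = 0.0396·5.94, giving x* = 547·(1 - 0.626) = 205.
From dy/dt = 0: 0.0145·205 - 0.426 = 0.0497z*, so z* = 2.54/0.0497 = 51.1.

x* ≈ 205, y* ≈ 5.94, z* ≈ 51.1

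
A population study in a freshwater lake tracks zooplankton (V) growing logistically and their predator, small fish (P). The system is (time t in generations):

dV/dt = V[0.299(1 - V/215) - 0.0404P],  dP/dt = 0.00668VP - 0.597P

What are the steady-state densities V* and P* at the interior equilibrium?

V* ≈ 89.4, P* ≈ 4.32

From dP/dt = 0 with P > 0: 0.00668V* = 0.597, so V* = 89.4.
Substitute into dV/dt = 0: 0.299(1 - 89.4/215) = 0.0404P*.
The bracket is 0.584, giving P* = 0.175/0.0404 = 4.32.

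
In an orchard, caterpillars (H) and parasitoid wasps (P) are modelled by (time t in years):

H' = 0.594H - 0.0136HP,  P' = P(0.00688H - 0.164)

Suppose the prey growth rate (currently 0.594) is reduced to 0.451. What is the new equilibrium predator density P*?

P* ≈ 33.2

At the interior fixed point, setting dH/dt = 0 with H > 0 fixes P* = (prey growth rate)/(HP coefficient) — independent of the other coefficients.
With the change, P* = 0.451/0.0136 = 33.2; it falls from 43.7.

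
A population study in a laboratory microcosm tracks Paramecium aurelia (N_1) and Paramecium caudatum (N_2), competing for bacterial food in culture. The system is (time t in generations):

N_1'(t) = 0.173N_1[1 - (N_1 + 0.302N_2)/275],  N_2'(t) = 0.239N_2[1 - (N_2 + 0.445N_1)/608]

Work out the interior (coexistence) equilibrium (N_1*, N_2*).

Setting both brackets to zero gives the nullclines N_1 + 0.302N_2 = 275 and 0.445N_1 + N_2 = 608.
Substituting N_2 = 608 - 0.445N_1 into the first: N_1(1 - 0.302·0.445) = 275 - 0.302·608.
So N_1* = 91.4/0.866 = 106, and then N_2* = 608 - 0.445·106 = 561.

N_1* ≈ 106, N_2* ≈ 561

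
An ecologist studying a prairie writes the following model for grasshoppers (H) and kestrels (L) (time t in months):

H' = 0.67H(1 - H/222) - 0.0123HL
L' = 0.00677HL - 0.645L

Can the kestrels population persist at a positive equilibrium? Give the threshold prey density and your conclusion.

Threshold H = 95.3; K > 95.3, so yes, the predator persists.

The predator equation gives dL/dt > 0 only when H > 0.645/0.00677 = 95.3.
Without the predator, H → K = 222. Since 222 > 95.3, the predator can invade and persist.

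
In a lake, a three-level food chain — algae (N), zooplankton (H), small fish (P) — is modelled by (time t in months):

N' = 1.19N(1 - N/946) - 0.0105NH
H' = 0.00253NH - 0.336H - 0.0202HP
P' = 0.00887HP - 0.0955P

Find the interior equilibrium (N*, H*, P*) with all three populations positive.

N* ≈ 856, H* ≈ 10.8, P* ≈ 90.6

From dP/dt = 0: 0.00887H* = 0.0955, so H* = 10.8.
From dN/dt = 0: 1.19(1 - N*/946) = 0.0105·10.8, giving N* = 946·(1 - 0.095) = 856.
From dH/dt = 0: 0.00253·856 - 0.336 = 0.0202P*, so P* = 1.83/0.0202 = 90.6.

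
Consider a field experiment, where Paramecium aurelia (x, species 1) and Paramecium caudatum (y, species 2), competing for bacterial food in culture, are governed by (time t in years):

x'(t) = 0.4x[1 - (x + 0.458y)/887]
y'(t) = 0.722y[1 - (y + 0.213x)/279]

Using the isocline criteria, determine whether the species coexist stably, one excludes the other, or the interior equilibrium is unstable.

Compare the nullcline intercepts: K1/α12 = 887/0.458 = 1940 > K2 = 279; K2/α21 = 279/0.213 = 1310 > K1 = 887.
Since both inequalities hold, each species can invade when rare, so the interior equilibrium is stable.

stable coexistence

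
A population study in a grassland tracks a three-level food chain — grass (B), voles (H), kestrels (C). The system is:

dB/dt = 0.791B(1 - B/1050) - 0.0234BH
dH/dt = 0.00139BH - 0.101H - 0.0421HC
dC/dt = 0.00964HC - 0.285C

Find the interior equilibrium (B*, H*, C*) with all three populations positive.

From dC/dt = 0: 0.00964H* = 0.285, so H* = 29.6.
From dB/dt = 0: 0.791(1 - B*/1050) = 0.0234·29.6, giving B* = 1050·(1 - 0.875) = 132.
From dH/dt = 0: 0.00139·132 - 0.101 = 0.0421C*, so C* = 0.082/0.0421 = 1.95.

B* ≈ 132, H* ≈ 29.6, C* ≈ 1.95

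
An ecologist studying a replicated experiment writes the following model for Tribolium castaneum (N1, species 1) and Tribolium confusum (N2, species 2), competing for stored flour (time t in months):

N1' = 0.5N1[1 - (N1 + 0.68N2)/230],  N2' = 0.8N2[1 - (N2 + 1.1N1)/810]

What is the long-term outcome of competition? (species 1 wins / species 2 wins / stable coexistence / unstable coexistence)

Compare the nullcline intercepts: K1/α12 = 230/0.68 = 338 < K2 = 810; K2/α21 = 810/1.1 = 736 > K1 = 230.
Since the inequalities point opposite ways, species 2 can invade but species 1 cannot.

species 2 excludes species 1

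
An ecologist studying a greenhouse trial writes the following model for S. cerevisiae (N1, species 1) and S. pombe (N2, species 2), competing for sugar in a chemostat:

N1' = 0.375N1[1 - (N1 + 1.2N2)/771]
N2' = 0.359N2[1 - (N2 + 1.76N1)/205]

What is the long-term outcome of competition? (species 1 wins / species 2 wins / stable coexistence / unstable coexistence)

species 1 excludes species 2

Compare the nullcline intercepts: K1/α12 = 771/1.2 = 642 > K2 = 205; K2/α21 = 205/1.76 = 116 < K1 = 771.
Since the inequalities point opposite ways, species 1 can invade but species 2 cannot.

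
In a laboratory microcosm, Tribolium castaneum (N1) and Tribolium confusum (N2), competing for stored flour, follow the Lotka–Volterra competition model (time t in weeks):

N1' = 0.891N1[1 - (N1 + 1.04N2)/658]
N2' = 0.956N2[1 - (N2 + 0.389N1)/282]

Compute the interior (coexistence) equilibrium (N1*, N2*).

N1* ≈ 613, N2* ≈ 43.7

Setting both brackets to zero gives the nullclines N1 + 1.04N2 = 658 and 0.389N1 + N2 = 282.
Substituting N2 = 282 - 0.389N1 into the first: N1(1 - 1.04·0.389) = 658 - 1.04·282.
So N1* = 365/0.595 = 613, and then N2* = 282 - 0.389·613 = 43.7.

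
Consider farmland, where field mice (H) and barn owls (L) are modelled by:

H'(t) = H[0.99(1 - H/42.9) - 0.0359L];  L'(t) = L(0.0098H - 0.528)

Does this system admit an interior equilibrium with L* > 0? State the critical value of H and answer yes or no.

Threshold H = 53.9; K < 53.9, so no, the predator goes extinct.

The predator equation gives dL/dt > 0 only when H > 0.528/0.0098 = 53.9.
Without the predator, H → K = 42.9. Since 42.9 < 53.9, the predator cannot invade.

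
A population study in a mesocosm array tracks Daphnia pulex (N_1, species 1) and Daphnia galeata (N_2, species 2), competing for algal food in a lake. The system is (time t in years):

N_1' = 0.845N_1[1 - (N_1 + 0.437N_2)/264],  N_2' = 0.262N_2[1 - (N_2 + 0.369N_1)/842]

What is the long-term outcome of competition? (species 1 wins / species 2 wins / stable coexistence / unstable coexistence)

species 2 excludes species 1

Compare the nullcline intercepts: K1/α12 = 264/0.437 = 604 < K2 = 842; K2/α21 = 842/0.369 = 2280 > K1 = 264.
Since the inequalities point opposite ways, species 2 can invade but species 1 cannot.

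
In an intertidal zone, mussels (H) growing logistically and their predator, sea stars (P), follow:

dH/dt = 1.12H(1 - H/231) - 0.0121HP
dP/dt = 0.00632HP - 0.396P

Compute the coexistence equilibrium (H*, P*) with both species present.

H* ≈ 62.7, P* ≈ 67.5

From dP/dt = 0 with P > 0: 0.00632H* = 0.396, so H* = 62.7.
Substitute into dH/dt = 0: 1.12(1 - 62.7/231) = 0.0121P*.
The bracket is 0.729, giving P* = 0.816/0.0121 = 67.5.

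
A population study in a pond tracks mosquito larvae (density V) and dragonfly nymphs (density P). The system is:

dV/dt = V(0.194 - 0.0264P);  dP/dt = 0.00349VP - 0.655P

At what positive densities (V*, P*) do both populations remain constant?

V* ≈ 188, P* ≈ 7.35

Set dP/dt = 0 with P > 0: 0.00349V - 0.655 = 0, so V* = 0.655/0.00349 = 188.
Set dV/dt = 0 with V > 0: 0.194 - 0.0264P = 0, so P* = 0.194/0.0264 = 7.35.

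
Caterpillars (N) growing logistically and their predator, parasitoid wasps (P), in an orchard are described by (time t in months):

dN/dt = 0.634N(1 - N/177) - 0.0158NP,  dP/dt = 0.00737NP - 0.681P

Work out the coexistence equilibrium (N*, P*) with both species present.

From dP/dt = 0 with P > 0: 0.00737N* = 0.681, so N* = 92.4.
Substitute into dN/dt = 0: 0.634(1 - 92.4/177) = 0.0158P*.
The bracket is 0.478, giving P* = 0.303/0.0158 = 19.2.

N* ≈ 92.4, P* ≈ 19.2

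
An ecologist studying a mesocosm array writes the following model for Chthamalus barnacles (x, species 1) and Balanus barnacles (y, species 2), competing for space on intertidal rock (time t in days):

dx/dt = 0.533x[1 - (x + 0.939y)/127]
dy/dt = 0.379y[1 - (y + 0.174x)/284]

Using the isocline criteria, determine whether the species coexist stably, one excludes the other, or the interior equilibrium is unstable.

Compare the nullcline intercepts: K1/α12 = 127/0.939 = 135 < K2 = 284; K2/α21 = 284/0.174 = 1630 > K1 = 127.
Since the inequalities point opposite ways, species 2 can invade but species 1 cannot.

species 2 excludes species 1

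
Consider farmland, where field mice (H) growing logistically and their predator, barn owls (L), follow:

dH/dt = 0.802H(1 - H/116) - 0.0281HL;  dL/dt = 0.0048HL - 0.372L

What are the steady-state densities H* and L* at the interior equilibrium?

H* ≈ 77.5, L* ≈ 9.47

From dL/dt = 0 with L > 0: 0.0048H* = 0.372, so H* = 77.5.
Substitute into dH/dt = 0: 0.802(1 - 77.5/116) = 0.0281L*.
The bracket is 0.332, giving L* = 0.266/0.0281 = 9.47.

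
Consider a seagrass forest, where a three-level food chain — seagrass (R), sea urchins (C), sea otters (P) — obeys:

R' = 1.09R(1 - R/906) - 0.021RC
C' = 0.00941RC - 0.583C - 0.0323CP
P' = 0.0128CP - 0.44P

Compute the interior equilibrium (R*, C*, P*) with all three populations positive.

From dP/dt = 0: 0.0128C* = 0.44, so C* = 34.4.
From dR/dt = 0: 1.09(1 - R*/906) = 0.021·34.4, giving R* = 906·(1 - 0.662) = 306.
From dC/dt = 0: 0.00941·306 - 0.583 = 0.0323P*, so P* = 2.3/0.0323 = 71.1.

R* ≈ 306, C* ≈ 34.4, P* ≈ 71.1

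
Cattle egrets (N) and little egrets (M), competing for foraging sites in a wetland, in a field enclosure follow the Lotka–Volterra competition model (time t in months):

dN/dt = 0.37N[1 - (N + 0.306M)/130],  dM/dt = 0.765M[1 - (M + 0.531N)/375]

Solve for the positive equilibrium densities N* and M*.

Setting both brackets to zero gives the nullclines N + 0.306M = 130 and 0.531N + M = 375.
Substituting M = 375 - 0.531N into the first: N(1 - 0.306·0.531) = 130 - 0.306·375.
So N* = 15.2/0.838 = 18.2, and then M* = 375 - 0.531·18.2 = 365.

N* ≈ 18.2, M* ≈ 365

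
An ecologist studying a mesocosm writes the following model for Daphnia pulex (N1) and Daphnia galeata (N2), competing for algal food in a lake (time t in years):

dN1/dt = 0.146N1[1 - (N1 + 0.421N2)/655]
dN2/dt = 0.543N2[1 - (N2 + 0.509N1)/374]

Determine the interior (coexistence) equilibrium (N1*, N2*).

N1* ≈ 633, N2* ≈ 51.7

Setting both brackets to zero gives the nullclines N1 + 0.421N2 = 655 and 0.509N1 + N2 = 374.
Substituting N2 = 374 - 0.509N1 into the first: N1(1 - 0.421·0.509) = 655 - 0.421·374.
So N1* = 498/0.786 = 633, and then N2* = 374 - 0.509·633 = 51.7.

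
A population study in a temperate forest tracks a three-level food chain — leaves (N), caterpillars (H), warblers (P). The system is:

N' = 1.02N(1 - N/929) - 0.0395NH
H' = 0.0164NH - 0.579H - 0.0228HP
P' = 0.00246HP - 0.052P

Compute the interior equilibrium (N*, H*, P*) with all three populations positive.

N* ≈ 169, H* ≈ 21.1, P* ≈ 95.8

From dP/dt = 0: 0.00246H* = 0.052, so H* = 21.1.
From dN/dt = 0: 1.02(1 - N*/929) = 0.0395·21.1, giving N* = 929·(1 - 0.819) = 169.
From dH/dt = 0: 0.0164·169 - 0.579 = 0.0228P*, so P* = 2.18/0.0228 = 95.8.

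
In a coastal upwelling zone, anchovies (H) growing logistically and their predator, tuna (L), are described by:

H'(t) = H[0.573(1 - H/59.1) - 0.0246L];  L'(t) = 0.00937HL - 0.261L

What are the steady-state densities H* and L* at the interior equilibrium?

H* ≈ 27.9, L* ≈ 12.3

From dL/dt = 0 with L > 0: 0.00937H* = 0.261, so H* = 27.9.
Substitute into dH/dt = 0: 0.573(1 - 27.9/59.1) = 0.0246L*.
The bracket is 0.529, giving L* = 0.303/0.0246 = 12.3.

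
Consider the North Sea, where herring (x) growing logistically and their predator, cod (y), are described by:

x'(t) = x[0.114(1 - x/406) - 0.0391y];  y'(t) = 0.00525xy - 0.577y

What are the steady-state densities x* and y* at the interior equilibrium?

From dy/dt = 0 with y > 0: 0.00525x* = 0.577, so x* = 110.
Substitute into dx/dt = 0: 0.114(1 - 110/406) = 0.0391y*.
The bracket is 0.729, giving y* = 0.0831/0.0391 = 2.13.

x* ≈ 110, y* ≈ 2.13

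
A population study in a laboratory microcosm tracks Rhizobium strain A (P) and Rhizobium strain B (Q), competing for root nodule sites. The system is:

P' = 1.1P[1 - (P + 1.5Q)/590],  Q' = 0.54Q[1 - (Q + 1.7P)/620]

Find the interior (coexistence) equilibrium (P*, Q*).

P* ≈ 219, Q* ≈ 247

Setting both brackets to zero gives the nullclines P + 1.5Q = 590 and 1.7P + Q = 620.
Substituting Q = 620 - 1.7P into the first: P(1 - 1.5·1.7) = 590 - 1.5·620.
So P* = -340/-1.55 = 219, and then Q* = 620 - 1.7·219 = 247.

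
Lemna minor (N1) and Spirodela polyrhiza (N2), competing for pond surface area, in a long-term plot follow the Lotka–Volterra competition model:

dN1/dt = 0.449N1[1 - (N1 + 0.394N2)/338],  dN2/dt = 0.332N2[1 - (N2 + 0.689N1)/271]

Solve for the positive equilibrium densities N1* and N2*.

Setting both brackets to zero gives the nullclines N1 + 0.394N2 = 338 and 0.689N1 + N2 = 271.
Substituting N2 = 271 - 0.689N1 into the first: N1(1 - 0.394·0.689) = 338 - 0.394·271.
So N1* = 231/0.729 = 317, and then N2* = 271 - 0.689·317 = 52.3.

N1* ≈ 317, N2* ≈ 52.3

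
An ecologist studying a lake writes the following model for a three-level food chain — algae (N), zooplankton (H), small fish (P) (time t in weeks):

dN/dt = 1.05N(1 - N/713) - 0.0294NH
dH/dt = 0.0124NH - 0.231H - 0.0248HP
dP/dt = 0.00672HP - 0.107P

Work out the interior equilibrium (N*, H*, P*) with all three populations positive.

From dP/dt = 0: 0.00672H* = 0.107, so H* = 15.9.
From dN/dt = 0: 1.05(1 - N*/713) = 0.0294·15.9, giving N* = 713·(1 - 0.446) = 395.
From dH/dt = 0: 0.0124·395 - 0.231 = 0.0248P*, so P* = 4.67/0.0248 = 188.

N* ≈ 395, H* ≈ 15.9, P* ≈ 188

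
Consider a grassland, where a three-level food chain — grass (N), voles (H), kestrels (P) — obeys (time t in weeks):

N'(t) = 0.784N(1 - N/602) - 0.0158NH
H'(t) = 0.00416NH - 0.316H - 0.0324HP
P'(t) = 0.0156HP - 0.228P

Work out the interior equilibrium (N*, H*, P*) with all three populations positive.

N* ≈ 425, H* ≈ 14.6, P* ≈ 44.8

From dP/dt = 0: 0.0156H* = 0.228, so H* = 14.6.
From dN/dt = 0: 0.784(1 - N*/602) = 0.0158·14.6, giving N* = 602·(1 - 0.295) = 425.
From dH/dt = 0: 0.00416·425 - 0.316 = 0.0324P*, so P* = 1.45/0.0324 = 44.8.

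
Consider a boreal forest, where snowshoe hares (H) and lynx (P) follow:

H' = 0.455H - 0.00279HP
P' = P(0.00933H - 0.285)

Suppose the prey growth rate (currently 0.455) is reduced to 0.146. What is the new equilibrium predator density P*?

At the interior fixed point, setting dH/dt = 0 with H > 0 fixes P* = (prey growth rate)/(HP coefficient) — independent of the other coefficients.
With the change, P* = 0.146/0.00279 = 52.3; it falls from 163.

P* ≈ 52.3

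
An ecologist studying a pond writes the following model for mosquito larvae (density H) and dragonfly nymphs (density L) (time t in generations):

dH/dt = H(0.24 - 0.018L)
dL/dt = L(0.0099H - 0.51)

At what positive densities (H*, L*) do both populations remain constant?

H* ≈ 51.5, L* ≈ 13.3

Set dL/dt = 0 with L > 0: 0.0099H - 0.51 = 0, so H* = 0.51/0.0099 = 51.5.
Set dH/dt = 0 with H > 0: 0.24 - 0.018L = 0, so L* = 0.24/0.018 = 13.3.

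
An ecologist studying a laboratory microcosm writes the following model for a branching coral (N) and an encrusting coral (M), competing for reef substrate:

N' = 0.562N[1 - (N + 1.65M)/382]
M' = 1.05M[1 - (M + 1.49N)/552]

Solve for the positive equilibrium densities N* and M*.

N* ≈ 363, M* ≈ 11.8

Setting both brackets to zero gives the nullclines N + 1.65M = 382 and 1.49N + M = 552.
Substituting M = 552 - 1.49N into the first: N(1 - 1.65·1.49) = 382 - 1.65·552.
So N* = -529/-1.46 = 363, and then M* = 552 - 1.49·363 = 11.8.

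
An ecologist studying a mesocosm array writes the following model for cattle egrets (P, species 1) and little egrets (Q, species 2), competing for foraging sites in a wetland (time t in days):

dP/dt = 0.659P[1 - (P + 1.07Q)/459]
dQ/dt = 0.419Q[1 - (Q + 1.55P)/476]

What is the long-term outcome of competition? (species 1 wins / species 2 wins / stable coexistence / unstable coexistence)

unstable coexistence (outcome depends on initial conditions)

Compare the nullcline intercepts: K1/α12 = 459/1.07 = 429 < K2 = 476; K2/α21 = 476/1.55 = 307 < K1 = 459.
Since both are reversed, neither can invade when rare; the interior point is a saddle.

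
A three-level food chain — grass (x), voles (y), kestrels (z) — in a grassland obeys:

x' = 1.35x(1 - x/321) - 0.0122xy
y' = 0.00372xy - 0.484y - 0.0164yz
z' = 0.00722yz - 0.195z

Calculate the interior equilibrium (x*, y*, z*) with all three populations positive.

x* ≈ 243, y* ≈ 27, z* ≈ 25.5

From dz/dt = 0: 0.00722y* = 0.195, so y* = 27.
From dx/dt = 0: 1.35(1 - x*/321) = 0.0122·27, giving x* = 321·(1 - 0.244) = 243.
From dy/dt = 0: 0.00372·243 - 0.484 = 0.0164z*, so z* = 0.419/0.0164 = 25.5.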